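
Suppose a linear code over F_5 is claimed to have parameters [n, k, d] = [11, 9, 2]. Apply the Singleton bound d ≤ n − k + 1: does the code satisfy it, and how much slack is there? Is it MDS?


Singleton RHS = n − k + 1 = 3, slack = 1, bound satisfied, not MDS.

Singleton bound: d ≤ n − k + 1.
Here n = 11, k = 9, so n − k + 1 = 3.
Given d = 2, check d ≤ 3: YES.
Slack = (n − k + 1) − d = 1.
The code is NOT MDS (slack = 1 > 0).
Description: the claimed parameters are [11, 9, 2]_5; such a code would be non-MDS.


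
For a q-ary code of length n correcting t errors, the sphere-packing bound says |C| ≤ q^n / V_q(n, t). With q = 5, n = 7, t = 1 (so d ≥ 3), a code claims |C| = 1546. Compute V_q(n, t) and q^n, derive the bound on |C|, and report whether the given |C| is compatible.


V_q(n, t) = 29, q^n = 78125, Hamming bound = 2693, |C| = 1546 ≤ bound (satisfied).

Step 1: Compute V_q(n, t) = Σ_{j=0}^1 C(n, j) (q−1)^j.
  j = 0: C(7,0)·(4)^0 = 1·1 = 1.
  j = 1: C(7,1)·(4)^1 = 7·4 = 28.
  V_q(n, t) = 1 + 28 = 29.
Step 2: q^n = 5^7 = 78125.
Step 3: Hamming bound ⌊q^n / V_q(n,t)⌋ = ⌊78125/29⌋ = 2693.
Step 4: Compare |C| = 1546 to 2693: satisfied.
The claimed |C| lies below the Hamming bound.


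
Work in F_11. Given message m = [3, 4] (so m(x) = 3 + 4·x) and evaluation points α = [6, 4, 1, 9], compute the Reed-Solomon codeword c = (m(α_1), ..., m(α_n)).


c = [5, 8, 7, 6]

Message polynomial: m(x) = 3 + 4·x (mod 11).
For each evaluation point α_i, compute m(α_i) mod 11:
  α_1 = 6: Horner steps 4 → 5, so m(6) = 5.
  α_2 = 4: Horner steps 4 → 8, so m(4) = 8.
  α_3 = 1: Horner steps 4 → 7, so m(1) = 7.
  α_4 = 9: Horner steps 4 → 6, so m(9) = 6.
Codeword c = [5, 8, 7, 6] ∈ F_11^4.


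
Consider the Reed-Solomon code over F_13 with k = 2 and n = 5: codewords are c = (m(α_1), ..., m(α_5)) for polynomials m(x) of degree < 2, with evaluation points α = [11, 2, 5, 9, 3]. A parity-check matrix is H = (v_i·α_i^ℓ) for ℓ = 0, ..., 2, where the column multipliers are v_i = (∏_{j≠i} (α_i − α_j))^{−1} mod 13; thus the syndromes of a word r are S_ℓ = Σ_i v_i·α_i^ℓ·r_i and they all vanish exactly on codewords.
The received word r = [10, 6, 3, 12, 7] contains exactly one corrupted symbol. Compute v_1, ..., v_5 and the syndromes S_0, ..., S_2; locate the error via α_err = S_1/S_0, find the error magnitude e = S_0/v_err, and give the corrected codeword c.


S = (10, 4, 12), error at position 5, error magnitude e = 2, c = [10, 6, 3, 12, 5].

Step 1: column multipliers v_i = (∏_{j≠i}(α_i − α_j))^{−1} mod 13.
  i = 1 (α = 11): (11−2)(11−5)(11−9)(11−3) = 9·6·2·8 = 864 ≡ 6, so v_1 = 6^{−1} = 11 (mod 13).
  i = 2 (α = 2): (2−11)(2−5)(2−9)(2−3) = (−9)·(−3)·(−7)·(−1) = 189 ≡ 7, so v_2 = 7^{−1} = 2 (mod 13).
  i = 3 (α = 5): (5−11)(5−2)(5−9)(5−3) = (−6)·3·(−4)·2 = 144 ≡ 1, so v_3 = 1^{−1} = 1 (mod 13).
  i = 4 (α = 9): (9−11)(9−2)(9−5)(9−3) = (−2)·7·4·6 = −336 ≡ 2, so v_4 = 2^{−1} = 7 (mod 13).
  i = 5 (α = 3): (3−11)(3−2)(3−5)(3−9) = (−8)·1·(−2)·(−6) = −96 ≡ 8, so v_5 = 8^{−1} = 5 (mod 13).
  v = [11, 2, 1, 7, 5].
Step 2: syndromes of r = [10, 6, 3, 12, 7] (all sums mod 13).
  S_0 = Σ v_i r_i = 11·10 + 2·6 + 1·3 + 7·12 + 5·7 = 244 ≡ 10.
  S_1 = Σ v_i α_i r_i = 11·11·10 + 2·2·6 + 1·5·3 + 7·9·12 + 5·3·7 = 2110 ≡ 4.
  α_i^2 mod 13 = [4, 4, 12, 3, 9].
  S_2 = Σ v_i α_i^2 r_i = 11·4·10 + 2·4·6 + 1·12·3 + 7·3·12 + 5·9·7 = 1091 ≡ 12.
  S = (10, 4, 12) ≠ 0, so r is not a codeword (an error is present).
Step 3: locate the error. For a single error e at position i, S_ℓ = v_i·e·α_i^ℓ, so α_err = S_1/S_0.
  S_0^{−1} = 10^{−1} = 4 (mod 13), so α_err = 4·4 = 16 ≡ 3 = α_5. Error position i = 5.
  Consistency check: S_2/S_1 = 12·10 = 120 ≡ 3 = α_err ✓ (single-error assumption holds).
Step 4: error magnitude e = S_0/v_5 = S_0·∏_{j≠5}(α_5 − α_j) = 10·8 = 80 ≡ 2 (mod 13).
Step 5: correct position 5: c_5 = r_5 − e = 7 − 2 ≡ 5 (mod 13). Hence c = [10, 6, 3, 12, 5].
  Check: interpolating c through the α_i gives m(x) = 8 + 12·x (degree < 2) with m(α_i) = c_i for every i, so c is indeed a codeword.


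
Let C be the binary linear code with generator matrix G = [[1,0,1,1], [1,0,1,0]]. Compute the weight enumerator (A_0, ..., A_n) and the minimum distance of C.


Weight distribution: A_0 = 1, A_1 = 1, A_2 = 1, A_3 = 1. Minimum distance d = 1.

Enumerate all 2^2 = 4 messages m ∈ F_2^2.
For each, compute codeword c = mG in F_2^4, then tally its weight.
  m = 00 → c = 0000, weight = 0.
  m = 10 → c = 1011, weight = 3.
  m = 01 → c = 1010, weight = 2.
  m = 11 → c = 0001, weight = 1.
Tally weights:
  weight 0: 1 codewords.
  weight 1: 1 codewords.
  weight 2: 1 codewords.
  weight 3: 1 codewords.
Minimum distance d = smallest w > 0 with A_w > 0 = 1.
Sanity: Σ A_w = 4 = 2^2 = 4 ✓.


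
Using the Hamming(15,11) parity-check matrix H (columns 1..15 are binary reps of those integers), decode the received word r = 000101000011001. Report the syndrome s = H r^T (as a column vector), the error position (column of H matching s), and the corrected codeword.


s = (1, 0, 1, 0)^T, error position = 10, corrected codeword c = 000101000111001

Compute s = H r^T mod 2 one row at a time:
  s_1 = 0 + 0 + 0 + 1 + 1 + 0 + 0 + 1 = 3 ≡ 1 (mod 2).
  s_2 = 1 + 0 + 1 + 0 + 1 + 0 + 0 + 1 = 4 ≡ 0 (mod 2).
  s_3 = 0 + 0 + 1 + 0 + 0 + 1 + 0 + 1 = 3 ≡ 1 (mod 2).
  s_4 = 0 + 0 + 0 + 0 + 0 + 1 + 0 + 1 = 2 ≡ 0 (mod 2).
s = (1, 0, 1, 0)^T — this equals column 10 of H (binary 1010), so error is at position 10.
Correct: flip bit 10 of r = 000101000011001 to get c = 000101000111001.


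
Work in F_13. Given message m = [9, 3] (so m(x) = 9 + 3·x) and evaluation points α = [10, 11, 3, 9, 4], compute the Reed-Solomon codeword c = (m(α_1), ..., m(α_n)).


c = [0, 3, 5, 10, 8]

Message polynomial: m(x) = 9 + 3·x (mod 13).
For each evaluation point α_i, compute m(α_i) mod 13:
  α_1 = 10: Horner steps 3 → 0, so m(10) = 0.
  α_2 = 11: Horner steps 3 → 3, so m(11) = 3.
  α_3 = 3: Horner steps 3 → 5, so m(3) = 5.
  α_4 = 9: Horner steps 3 → 10, so m(9) = 10.
  α_5 = 4: Horner steps 3 → 8, so m(4) = 8.
Codeword c = [0, 3, 5, 10, 8] ∈ F_13^5.


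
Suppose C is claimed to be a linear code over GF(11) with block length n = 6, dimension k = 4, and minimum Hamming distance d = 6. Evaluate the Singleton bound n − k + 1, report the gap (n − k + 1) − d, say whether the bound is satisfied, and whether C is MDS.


Singleton RHS = n − k + 1 = 3, slack = -3, bound violated (no such code; not MDS).

Singleton bound: d ≤ n − k + 1.
Here n = 6, k = 4, so n − k + 1 = 3.
Given d = 6, check d ≤ 3: NO.
Slack = (n − k + 1) − d = -3.
The slack is negative: d = 6 exceeds n − k + 1 = 3 by 3, so the Singleton bound is violated and no linear [6, 4, 6]_11 code can exist. In particular it is not MDS (MDS requires d = n − k + 1 exactly).
Description: the claimed parameters are [6, 4, 6]_11; such a code would be impossible (violates the Singleton bound).


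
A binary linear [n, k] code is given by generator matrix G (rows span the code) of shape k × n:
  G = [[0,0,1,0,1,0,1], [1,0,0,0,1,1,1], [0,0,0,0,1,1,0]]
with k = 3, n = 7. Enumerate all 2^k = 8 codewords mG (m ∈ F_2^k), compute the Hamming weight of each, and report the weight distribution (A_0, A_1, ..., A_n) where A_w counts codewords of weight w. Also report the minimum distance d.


Weight distribution: A_0 = 1, A_2 = 2, A_3 = 4, A_4 = 1. Minimum distance d = 2.

Enumerate all 2^3 = 8 messages m ∈ F_2^3.
For each, compute codeword c = mG in F_2^7, then tally its weight.
  m = 000 → c = 0000000, weight = 0.
  m = 100 → c = 0010101, weight = 3.
  m = 010 → c = 1000111, weight = 4.
  m = 110 → c = 1010010, weight = 3.
  m = 001 → c = 0000110, weight = 2.
  m = 101 → c = 0010011, weight = 3.
  m = 011 → c = 1000001, weight = 2.
  m = 111 → c = 1010100, weight = 3.
Tally weights:
  weight 0: 1 codewords.
  weight 2: 2 codewords.
  weight 3: 4 codewords.
  weight 4: 1 codewords.
Minimum distance d = smallest w > 0 with A_w > 0 = 2.
Sanity: Σ A_w = 8 = 2^3 = 8 ✓.


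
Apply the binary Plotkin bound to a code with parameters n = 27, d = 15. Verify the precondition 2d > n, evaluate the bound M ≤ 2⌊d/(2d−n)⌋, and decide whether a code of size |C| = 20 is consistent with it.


Plotkin bound M ≤ 10; given |C| = 20 > bound (violated).

Check applicability: 2d = 30, n = 27.
2d − n = 3 > 0, so Plotkin applies.
Compute d/(2d−n) = 15/3 ≈ 5.0000.
⌊d/(2d−n)⌋ = 5.
Plotkin bound: M ≤ 2·5 = 10.
Given |C| = 20, check: VIOLATED.
This |C| is above the Plotkin bound, so no binary code with n = 27, d = 15 and 20 codewords exists.


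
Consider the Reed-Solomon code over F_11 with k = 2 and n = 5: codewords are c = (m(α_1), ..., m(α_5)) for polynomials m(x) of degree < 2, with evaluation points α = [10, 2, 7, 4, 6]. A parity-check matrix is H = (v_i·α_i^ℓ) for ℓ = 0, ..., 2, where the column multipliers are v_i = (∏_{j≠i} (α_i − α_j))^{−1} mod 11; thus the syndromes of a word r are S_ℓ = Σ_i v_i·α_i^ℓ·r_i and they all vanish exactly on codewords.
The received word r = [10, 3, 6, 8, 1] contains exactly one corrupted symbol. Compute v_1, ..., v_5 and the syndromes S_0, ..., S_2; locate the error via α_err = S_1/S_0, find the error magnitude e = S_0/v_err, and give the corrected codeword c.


S = (10, 7, 6), error at position 4, error magnitude e = 6, c = [10, 3, 6, 2, 1].

Step 1: column multipliers v_i = (∏_{j≠i}(α_i − α_j))^{−1} mod 11.
  i = 1 (α = 10): (10−2)(10−7)(10−4)(10−6) = 8·3·6·4 = 576 ≡ 4, so v_1 = 4^{−1} = 3 (mod 11).
  i = 2 (α = 2): (2−10)(2−7)(2−4)(2−6) = (−8)·(−5)·(−2)·(−4) = 320 ≡ 1, so v_2 = 1^{−1} = 1 (mod 11).
  i = 3 (α = 7): (7−10)(7−2)(7−4)(7−6) = (−3)·5·3·1 = −45 ≡ 10, so v_3 = 10^{−1} = 10 (mod 11).
  i = 4 (α = 4): (4−10)(4−2)(4−7)(4−6) = (−6)·2·(−3)·(−2) = −72 ≡ 5, so v_4 = 5^{−1} = 9 (mod 11).
  i = 5 (α = 6): (6−10)(6−2)(6−7)(6−4) = (−4)·4·(−1)·2 = 32 ≡ 10, so v_5 = 10^{−1} = 10 (mod 11).
  v = [3, 1, 10, 9, 10].
Step 2: syndromes of r = [10, 3, 6, 8, 1] (all sums mod 11).
  S_0 = Σ v_i r_i = 3·10 + 1·3 + 10·6 + 9·8 + 10·1 = 175 ≡ 10.
  S_1 = Σ v_i α_i r_i = 3·10·10 + 1·2·3 + 10·7·6 + 9·4·8 + 10·6·1 = 1074 ≡ 7.
  α_i^2 mod 11 = [1, 4, 5, 5, 3].
  S_2 = Σ v_i α_i^2 r_i = 3·1·10 + 1·4·3 + 10·5·6 + 9·5·8 + 10·3·1 = 732 ≡ 6.
  S = (10, 7, 6) ≠ 0, so r is not a codeword (an error is present).
Step 3: locate the error. For a single error e at position i, S_ℓ = v_i·e·α_i^ℓ, so α_err = S_1/S_0.
  S_0^{−1} = 10^{−1} = 10 (mod 11), so α_err = 7·10 = 70 ≡ 4 = α_4. Error position i = 4.
  Consistency check: S_2/S_1 = 6·8 = 48 ≡ 4 = α_err ✓ (single-error assumption holds).
Step 4: error magnitude e = S_0/v_4 = S_0·∏_{j≠4}(α_4 − α_j) = 10·5 = 50 ≡ 6 (mod 11).
Step 5: correct position 4: c_4 = r_4 − e = 8 − 6 ≡ 2 (mod 11). Hence c = [10, 3, 6, 2, 1].
  Check: interpolating c through the α_i gives m(x) = 4 + 5·x (degree < 2) with m(α_i) = c_i for every i, so c is indeed a codeword.


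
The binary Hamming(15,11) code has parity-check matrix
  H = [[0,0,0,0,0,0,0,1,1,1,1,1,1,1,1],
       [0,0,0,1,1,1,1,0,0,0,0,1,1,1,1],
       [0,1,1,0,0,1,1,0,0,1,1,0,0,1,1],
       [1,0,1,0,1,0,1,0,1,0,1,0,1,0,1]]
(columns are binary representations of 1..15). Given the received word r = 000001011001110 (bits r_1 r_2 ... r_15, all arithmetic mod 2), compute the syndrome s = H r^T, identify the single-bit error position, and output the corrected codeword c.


s = (1, 0, 0, 0)^T, error position = 8, corrected codeword c = 000001001001110

Compute s = H r^T mod 2 one row at a time:
  s_1 = 1 + 1 + 0 + 0 + 1 + 1 + 1 + 0 = 5 ≡ 1 (mod 2).
  s_2 = 0 + 0 + 1 + 0 + 1 + 1 + 1 + 0 = 4 ≡ 0 (mod 2).
  s_3 = 0 + 0 + 1 + 0 + 0 + 0 + 1 + 0 = 2 ≡ 0 (mod 2).
  s_4 = 0 + 0 + 0 + 0 + 1 + 0 + 1 + 0 = 2 ≡ 0 (mod 2).
s = (1, 0, 0, 0)^T — this equals column 8 of H (binary 1000), so error is at position 8.
Correct: flip bit 8 of r = 000001011001110 to get c = 000001001001110.


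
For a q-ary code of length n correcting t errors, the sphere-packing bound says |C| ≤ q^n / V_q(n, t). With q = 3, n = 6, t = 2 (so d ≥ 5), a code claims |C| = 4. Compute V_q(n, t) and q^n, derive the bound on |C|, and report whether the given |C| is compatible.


V_q(n, t) = 73, q^n = 729, Hamming bound = 9, |C| = 4 ≤ bound (satisfied).

Step 1: Compute V_q(n, t) = Σ_{j=0}^2 C(n, j) (q−1)^j.
  j = 0: C(6,0)·(2)^0 = 1·1 = 1.
  j = 1: C(6,1)·(2)^1 = 6·2 = 12.
  j = 2: C(6,2)·(2)^2 = 15·4 = 60.
  V_q(n, t) = 1 + 12 + 60 = 73.
Step 2: q^n = 3^6 = 729.
Step 3: Hamming bound ⌊q^n / V_q(n,t)⌋ = ⌊729/73⌋ = 9.
Step 4: Compare |C| = 4 to 9: satisfied.
The claimed |C| lies below the Hamming bound.


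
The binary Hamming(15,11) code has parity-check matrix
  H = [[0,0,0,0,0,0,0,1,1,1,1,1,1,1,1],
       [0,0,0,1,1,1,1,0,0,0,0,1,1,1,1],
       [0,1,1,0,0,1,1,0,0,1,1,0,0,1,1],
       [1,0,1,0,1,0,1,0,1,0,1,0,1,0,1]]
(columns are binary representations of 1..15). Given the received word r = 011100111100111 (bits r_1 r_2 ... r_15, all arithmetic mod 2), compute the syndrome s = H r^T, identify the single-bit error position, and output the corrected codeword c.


s = (0, 1, 0, 1)^T, error position = 5, corrected codeword c = 011110111100111

Compute s = H r^T mod 2 one row at a time:
  s_1 = 1 + 1 + 1 + 0 + 0 + 1 + 1 + 1 = 6 ≡ 0 (mod 2).
  s_2 = 1 + 0 + 0 + 1 + 0 + 1 + 1 + 1 = 5 ≡ 1 (mod 2).
  s_3 = 1 + 1 + 0 + 1 + 1 + 0 + 1 + 1 = 6 ≡ 0 (mod 2).
  s_4 = 0 + 1 + 0 + 1 + 1 + 0 + 1 + 1 = 5 ≡ 1 (mod 2).
s = (0, 1, 0, 1)^T — this equals column 5 of H (binary 0101), so error is at position 5.
Correct: flip bit 5 of r = 011100111100111 to get c = 011110111100111.


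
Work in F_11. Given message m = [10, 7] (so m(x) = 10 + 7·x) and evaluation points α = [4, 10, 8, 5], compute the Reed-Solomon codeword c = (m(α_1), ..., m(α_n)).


c = [5, 3, 0, 1]

Message polynomial: m(x) = 10 + 7·x (mod 11).
For each evaluation point α_i, compute m(α_i) mod 11:
  α_1 = 4: Horner steps 7 → 5, so m(4) = 5.
  α_2 = 10: Horner steps 7 → 3, so m(10) = 3.
  α_3 = 8: Horner steps 7 → 0, so m(8) = 0.
  α_4 = 5: Horner steps 7 → 1, so m(5) = 1.
Codeword c = [5, 3, 0, 1] ∈ F_11^4.


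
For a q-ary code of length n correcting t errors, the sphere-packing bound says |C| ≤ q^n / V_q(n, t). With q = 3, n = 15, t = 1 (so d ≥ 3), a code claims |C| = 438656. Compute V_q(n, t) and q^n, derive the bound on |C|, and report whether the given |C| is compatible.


V_q(n, t) = 31, q^n = 14348907, Hamming bound = 462867, |C| = 438656 ≤ bound (satisfied).

Step 1: Compute V_q(n, t) = Σ_{j=0}^1 C(n, j) (q−1)^j.
  j = 0: C(15,0)·(2)^0 = 1·1 = 1.
  j = 1: C(15,1)·(2)^1 = 15·2 = 30.
  V_q(n, t) = 1 + 30 = 31.
Step 2: q^n = 3^15 = 14348907.
Step 3: Hamming bound ⌊q^n / V_q(n,t)⌋ = ⌊14348907/31⌋ = 462867.
Step 4: Compare |C| = 438656 to 462867: satisfied.
The claimed |C| lies below the Hamming bound.


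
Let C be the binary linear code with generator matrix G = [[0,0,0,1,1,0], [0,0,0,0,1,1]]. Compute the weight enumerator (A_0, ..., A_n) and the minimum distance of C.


Weight distribution: A_0 = 1, A_2 = 3. Minimum distance d = 2.

Enumerate all 2^2 = 4 messages m ∈ F_2^2.
For each, compute codeword c = mG in F_2^6, then tally its weight.
  m = 00 → c = 000000, weight = 0.
  m = 10 → c = 000110, weight = 2.
  m = 01 → c = 000011, weight = 2.
  m = 11 → c = 000101, weight = 2.
Tally weights:
  weight 0: 1 codewords.
  weight 2: 3 codewords.
Minimum distance d = smallest w > 0 with A_w > 0 = 2.
Sanity: Σ A_w = 4 = 2^2 = 4 ✓.


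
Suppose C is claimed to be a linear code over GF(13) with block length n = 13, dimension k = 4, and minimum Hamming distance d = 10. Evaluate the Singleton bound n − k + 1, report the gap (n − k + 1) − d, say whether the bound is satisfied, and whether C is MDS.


Singleton RHS = n − k + 1 = 10, slack = 0, bound satisfied, MDS.

Singleton bound: d ≤ n − k + 1.
Here n = 13, k = 4, so n − k + 1 = 10.
Given d = 10, check d ≤ 10: YES.
Slack = (n − k + 1) − d = 0.
The code is MDS (slack = 0).
Description: the claimed parameters are [13, 4, 10]_13; such a code would be MDS (meets Singleton bound).


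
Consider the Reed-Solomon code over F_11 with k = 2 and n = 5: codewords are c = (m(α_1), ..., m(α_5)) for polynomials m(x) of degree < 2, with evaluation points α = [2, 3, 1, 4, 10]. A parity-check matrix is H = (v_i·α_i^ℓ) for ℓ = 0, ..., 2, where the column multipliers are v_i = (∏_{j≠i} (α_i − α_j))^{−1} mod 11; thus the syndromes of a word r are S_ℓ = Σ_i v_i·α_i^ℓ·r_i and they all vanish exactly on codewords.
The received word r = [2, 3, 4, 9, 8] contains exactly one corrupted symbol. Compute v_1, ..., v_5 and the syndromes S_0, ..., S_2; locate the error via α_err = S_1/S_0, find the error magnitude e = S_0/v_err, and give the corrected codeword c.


S = (1, 3, 9), error at position 2, error magnitude e = 3, c = [2, 0, 4, 9, 8].

Step 1: column multipliers v_i = (∏_{j≠i}(α_i − α_j))^{−1} mod 11.
  i = 1 (α = 2): (2−3)(2−1)(2−4)(2−10) = (−1)·1·(−2)·(−8) = −16 ≡ 6, so v_1 = 6^{−1} = 2 (mod 11).
  i = 2 (α = 3): (3−2)(3−1)(3−4)(3−10) = 1·2·(−1)·(−7) = 14 ≡ 3, so v_2 = 3^{−1} = 4 (mod 11).
  i = 3 (α = 1): (1−2)(1−3)(1−4)(1−10) = (−1)·(−2)·(−3)·(−9) = 54 ≡ 10, so v_3 = 10^{−1} = 10 (mod 11).
  i = 4 (α = 4): (4−2)(4−3)(4−1)(4−10) = 2·1·3·(−6) = −36 ≡ 8, so v_4 = 8^{−1} = 7 (mod 11).
  i = 5 (α = 10): (10−2)(10−3)(10−1)(10−4) = 8·7·9·6 = 3024 ≡ 10, so v_5 = 10^{−1} = 10 (mod 11).
  v = [2, 4, 10, 7, 10].
Step 2: syndromes of r = [2, 3, 4, 9, 8] (all sums mod 11).
  S_0 = Σ v_i r_i = 2·2 + 4·3 + 10·4 + 7·9 + 10·8 = 199 ≡ 1.
  S_1 = Σ v_i α_i r_i = 2·2·2 + 4·3·3 + 10·1·4 + 7·4·9 + 10·10·8 = 1136 ≡ 3.
  α_i^2 mod 11 = [4, 9, 1, 5, 1].
  S_2 = Σ v_i α_i^2 r_i = 2·4·2 + 4·9·3 + 10·1·4 + 7·5·9 + 10·1·8 = 559 ≡ 9.
  S = (1, 3, 9) ≠ 0, so r is not a codeword (an error is present).
Step 3: locate the error. For a single error e at position i, S_ℓ = v_i·e·α_i^ℓ, so α_err = S_1/S_0.
  S_0^{−1} = 1^{−1} = 1 (mod 11), so α_err = 3·1 = 3 ≡ 3 = α_2. Error position i = 2.
  Consistency check: S_2/S_1 = 9·4 = 36 ≡ 3 = α_err ✓ (single-error assumption holds).
Step 4: error magnitude e = S_0/v_2 = S_0·∏_{j≠2}(α_2 − α_j) = 1·3 = 3 ≡ 3 (mod 11).
Step 5: correct position 2: c_2 = r_2 − e = 3 − 3 ≡ 0 (mod 11). Hence c = [2, 0, 4, 9, 8].
  Check: interpolating c through the α_i gives m(x) = 6 + 9·x (degree < 2) with m(α_i) = c_i for every i, so c is indeed a codeword.


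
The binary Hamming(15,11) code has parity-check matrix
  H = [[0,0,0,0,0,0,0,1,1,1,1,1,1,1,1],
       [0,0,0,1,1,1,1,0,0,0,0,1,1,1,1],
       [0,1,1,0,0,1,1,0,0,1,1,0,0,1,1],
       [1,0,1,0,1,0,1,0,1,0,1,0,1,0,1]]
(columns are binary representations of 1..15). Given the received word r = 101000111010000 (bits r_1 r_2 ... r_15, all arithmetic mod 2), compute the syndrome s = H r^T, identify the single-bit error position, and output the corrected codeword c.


s = (1, 1, 1, 1)^T, error position = 15, corrected codeword c = 101000111010001

Compute s = H r^T mod 2 one row at a time:
  s_1 = 1 + 1 + 0 + 1 + 0 + 0 + 0 + 0 = 3 ≡ 1 (mod 2).
  s_2 = 0 + 0 + 0 + 1 + 0 + 0 + 0 + 0 = 1 ≡ 1 (mod 2).
  s_3 = 0 + 1 + 0 + 1 + 0 + 1 + 0 + 0 = 3 ≡ 1 (mod 2).
  s_4 = 1 + 1 + 0 + 1 + 1 + 1 + 0 + 0 = 5 ≡ 1 (mod 2).
s = (1, 1, 1, 1)^T — this equals column 15 of H (binary 1111), so error is at position 15.
Correct: flip bit 15 of r = 101000111010000 to get c = 101000111010001.


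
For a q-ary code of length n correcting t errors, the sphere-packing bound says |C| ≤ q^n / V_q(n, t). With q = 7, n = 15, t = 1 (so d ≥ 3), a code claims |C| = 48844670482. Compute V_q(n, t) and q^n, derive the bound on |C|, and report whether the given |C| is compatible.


V_q(n, t) = 91, q^n = 4747561509943, Hamming bound = 52171005603, |C| = 48844670482 ≤ bound (satisfied).

Step 1: Compute V_q(n, t) = Σ_{j=0}^1 C(n, j) (q−1)^j.
  j = 0: C(15,0)·(6)^0 = 1·1 = 1.
  j = 1: C(15,1)·(6)^1 = 15·6 = 90.
  V_q(n, t) = 1 + 90 = 91.
Step 2: q^n = 7^15 = 4747561509943.
Step 3: Hamming bound ⌊q^n / V_q(n,t)⌋ = ⌊4747561509943/91⌋ = 52171005603.
Step 4: Compare |C| = 48844670482 to 52171005603: satisfied.
The claimed |C| lies below the Hamming bound.


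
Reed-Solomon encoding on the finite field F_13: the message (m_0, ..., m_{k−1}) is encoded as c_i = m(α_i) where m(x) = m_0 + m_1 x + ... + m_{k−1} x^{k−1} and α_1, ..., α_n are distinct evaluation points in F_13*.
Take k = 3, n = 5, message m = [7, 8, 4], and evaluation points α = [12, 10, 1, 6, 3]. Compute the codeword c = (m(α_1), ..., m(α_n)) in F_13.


c = [3, 6, 6, 4, 2]

Message polynomial: m(x) = 7 + 8·x + 4·x^2 (mod 13).
For each evaluation point α_i, compute m(α_i) mod 13:
  α_1 = 12: Horner steps 4 → 4 → 3, so m(12) = 3.
  α_2 = 10: Horner steps 4 → 9 → 6, so m(10) = 6.
  α_3 = 1: Horner steps 4 → 12 → 6, so m(1) = 6.
  α_4 = 6: Horner steps 4 → 6 → 4, so m(6) = 4.
  α_5 = 3: Horner steps 4 → 7 → 2, so m(3) = 2.
Codeword c = [3, 6, 6, 4, 2] ∈ F_13^5.


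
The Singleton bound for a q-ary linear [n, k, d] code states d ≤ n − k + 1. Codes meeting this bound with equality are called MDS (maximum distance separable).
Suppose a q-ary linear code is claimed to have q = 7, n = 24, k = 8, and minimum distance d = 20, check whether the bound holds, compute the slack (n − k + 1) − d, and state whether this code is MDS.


Singleton RHS = n − k + 1 = 17, slack = -3, bound violated (no such code; not MDS).

Singleton bound: d ≤ n − k + 1.
Here n = 24, k = 8, so n − k + 1 = 17.
Given d = 20, check d ≤ 17: NO.
Slack = (n − k + 1) − d = -3.
The slack is negative: d = 20 exceeds n − k + 1 = 17 by 3, so the Singleton bound is violated and no linear [24, 8, 20]_7 code can exist. In particular it is not MDS (MDS requires d = n − k + 1 exactly).
Description: the claimed parameters are [24, 8, 20]_7; such a code would be impossible (violates the Singleton bound).


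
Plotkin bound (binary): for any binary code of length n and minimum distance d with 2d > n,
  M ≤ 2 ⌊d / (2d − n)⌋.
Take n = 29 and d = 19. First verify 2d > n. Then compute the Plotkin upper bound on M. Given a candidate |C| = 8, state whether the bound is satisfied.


Plotkin bound M ≤ 4; given |C| = 8 > bound (violated).

Check applicability: 2d = 38, n = 29.
2d − n = 9 > 0, so Plotkin applies.
Compute d/(2d−n) = 19/9 ≈ 2.1111.
⌊d/(2d−n)⌋ = 2.
Plotkin bound: M ≤ 2·2 = 4.
Given |C| = 8, check: VIOLATED.
This |C| is above the Plotkin bound, so no binary code with n = 29, d = 19 and 8 codewords exists.


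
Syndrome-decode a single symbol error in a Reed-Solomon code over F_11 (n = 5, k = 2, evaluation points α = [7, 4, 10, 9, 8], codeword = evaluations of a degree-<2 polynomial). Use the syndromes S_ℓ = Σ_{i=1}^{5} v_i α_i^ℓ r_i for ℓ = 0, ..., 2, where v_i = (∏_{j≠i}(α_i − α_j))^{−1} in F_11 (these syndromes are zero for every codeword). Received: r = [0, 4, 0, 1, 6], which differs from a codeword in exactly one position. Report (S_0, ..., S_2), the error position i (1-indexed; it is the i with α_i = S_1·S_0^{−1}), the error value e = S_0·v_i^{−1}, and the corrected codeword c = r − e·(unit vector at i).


S = (5, 6, 5), error at position 3, error magnitude e = 4, c = [0, 4, 7, 1, 6].

Step 1: column multipliers v_i = (∏_{j≠i}(α_i − α_j))^{−1} mod 11.
  i = 1 (α = 7): (7−4)(7−10)(7−9)(7−8) = 3·(−3)·(−2)·(−1) = −18 ≡ 4, so v_1 = 4^{−1} = 3 (mod 11).
  i = 2 (α = 4): (4−7)(4−10)(4−9)(4−8) = (−3)·(−6)·(−5)·(−4) = 360 ≡ 8, so v_2 = 8^{−1} = 7 (mod 11).
  i = 3 (α = 10): (10−7)(10−4)(10−9)(10−8) = 3·6·1·2 = 36 ≡ 3, so v_3 = 3^{−1} = 4 (mod 11).
  i = 4 (α = 9): (9−7)(9−4)(9−10)(9−8) = 2·5·(−1)·1 = −10 ≡ 1, so v_4 = 1^{−1} = 1 (mod 11).
  i = 5 (α = 8): (8−7)(8−4)(8−10)(8−9) = 1·4·(−2)·(−1) = 8 ≡ 8, so v_5 = 8^{−1} = 7 (mod 11).
  v = [3, 7, 4, 1, 7].
Step 2: syndromes of r = [0, 4, 0, 1, 6] (all sums mod 11).
  S_0 = Σ v_i r_i = 3·0 + 7·4 + 4·0 + 1·1 + 7·6 = 71 ≡ 5.
  S_1 = Σ v_i α_i r_i = 3·7·0 + 7·4·4 + 4·10·0 + 1·9·1 + 7·8·6 = 457 ≡ 6.
  α_i^2 mod 11 = [5, 5, 1, 4, 9].
  S_2 = Σ v_i α_i^2 r_i = 3·5·0 + 7·5·4 + 4·1·0 + 1·4·1 + 7·9·6 = 522 ≡ 5.
  S = (5, 6, 5) ≠ 0, so r is not a codeword (an error is present).
Step 3: locate the error. For a single error e at position i, S_ℓ = v_i·e·α_i^ℓ, so α_err = S_1/S_0.
  S_0^{−1} = 5^{−1} = 9 (mod 11), so α_err = 6·9 = 54 ≡ 10 = α_3. Error position i = 3.
  Consistency check: S_2/S_1 = 5·2 = 10 ≡ 10 = α_err ✓ (single-error assumption holds).
Step 4: error magnitude e = S_0/v_3 = S_0·∏_{j≠3}(α_3 − α_j) = 5·3 = 15 ≡ 4 (mod 11).
Step 5: correct position 3: c_3 = r_3 − e = 0 − 4 ≡ 7 (mod 11). Hence c = [0, 4, 7, 1, 6].
  Check: interpolating c through the α_i gives m(x) = 2 + 6·x (degree < 2) with m(α_i) = c_i for every i, so c is indeed a codeword.


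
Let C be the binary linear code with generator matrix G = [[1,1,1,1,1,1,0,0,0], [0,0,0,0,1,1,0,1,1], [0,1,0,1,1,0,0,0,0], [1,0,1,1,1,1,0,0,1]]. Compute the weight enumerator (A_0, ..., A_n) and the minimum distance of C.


Weight distribution: A_0 = 1, A_2 = 1, A_3 = 4, A_4 = 3, A_5 = 4, A_6 = 3. Minimum distance d = 2.

Enumerate all 2^4 = 16 messages m ∈ F_2^4.
For each, compute codeword c = mG in F_2^9, then tally its weight.
  m = 0000 → c = 000000000, weight = 0.
  m = 1000 → c = 111111000, weight = 6.
  m = 0100 → c = 000011011, weight = 4.
  m = 1100 → c = 111100011, weight = 6.
  m = 0010 → c = 010110000, weight = 3.
  m = 1010 → c = 101001000, weight = 3.
  m = 0110 → c = 010101011, weight = 5.
  m = 1110 → c = 101010011, weight = 5.
  m = 0001 → c = 101111001, weight = 6.
  m = 1001 → c = 010000001, weight = 2.
  m = 0101 → c = 101100010, weight = 4.
  m = 1101 → c = 010011010, weight = 4.
  m = 0011 → c = 111001001, weight = 5.
  m = 1011 → c = 000110001, weight = 3.
  m = 0111 → c = 111010010, weight = 5.
  m = 1111 → c = 000101010, weight = 3.
Tally weights:
  weight 0: 1 codewords.
  weight 2: 1 codewords.
  weight 3: 4 codewords.
  weight 4: 3 codewords.
  weight 5: 4 codewords.
  weight 6: 3 codewords.
Minimum distance d = smallest w > 0 with A_w > 0 = 2.
Sanity: Σ A_w = 16 = 2^4 = 16 ✓.


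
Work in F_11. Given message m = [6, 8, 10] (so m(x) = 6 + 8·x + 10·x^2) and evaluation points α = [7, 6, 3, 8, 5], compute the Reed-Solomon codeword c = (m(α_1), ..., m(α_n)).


c = [2, 7, 10, 6, 10]

Message polynomial: m(x) = 6 + 8·x + 10·x^2 (mod 11).
For each evaluation point α_i, compute m(α_i) mod 11:
  α_1 = 7: Horner steps 10 → 1 → 2, so m(7) = 2.
  α_2 = 6: Horner steps 10 → 2 → 7, so m(6) = 7.
  α_3 = 3: Horner steps 10 → 5 → 10, so m(3) = 10.
  α_4 = 8: Horner steps 10 → 0 → 6, so m(8) = 6.
  α_5 = 5: Horner steps 10 → 3 → 10, so m(5) = 10.
Codeword c = [2, 7, 10, 6, 10] ∈ F_11^5.


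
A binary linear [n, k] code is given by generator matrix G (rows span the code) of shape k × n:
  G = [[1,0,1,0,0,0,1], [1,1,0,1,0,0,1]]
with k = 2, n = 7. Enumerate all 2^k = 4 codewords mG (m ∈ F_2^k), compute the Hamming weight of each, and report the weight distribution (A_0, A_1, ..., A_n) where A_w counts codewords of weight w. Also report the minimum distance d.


Weight distribution: A_0 = 1, A_3 = 2, A_4 = 1. Minimum distance d = 3.

Enumerate all 2^2 = 4 messages m ∈ F_2^2.
For each, compute codeword c = mG in F_2^7, then tally its weight.
  m = 00 → c = 0000000, weight = 0.
  m = 10 → c = 1010001, weight = 3.
  m = 01 → c = 1101001, weight = 4.
  m = 11 → c = 0111000, weight = 3.
Tally weights:
  weight 0: 1 codewords.
  weight 3: 2 codewords.
  weight 4: 1 codewords.
Minimum distance d = smallest w > 0 with A_w > 0 = 3.
Sanity: Σ A_w = 4 = 2^2 = 4 ✓.


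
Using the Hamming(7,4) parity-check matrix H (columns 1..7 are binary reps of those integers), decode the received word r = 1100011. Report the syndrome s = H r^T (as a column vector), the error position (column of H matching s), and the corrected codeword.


s = (0, 1, 0)^T, error position = 2, corrected codeword c = 1000011

Compute s = H r^T mod 2 one row at a time:
  s_1 = 0 + 0 + 1 + 1 = 2 ≡ 0 (mod 2).
  s_2 = 1 + 0 + 1 + 1 = 3 ≡ 1 (mod 2).
  s_3 = 1 + 0 + 0 + 1 = 2 ≡ 0 (mod 2).
s = (0, 1, 0)^T — this equals column 2 of H (binary 010), so error is at position 2.
Correct: flip bit 2 of r = 1100011 to get c = 1000011.


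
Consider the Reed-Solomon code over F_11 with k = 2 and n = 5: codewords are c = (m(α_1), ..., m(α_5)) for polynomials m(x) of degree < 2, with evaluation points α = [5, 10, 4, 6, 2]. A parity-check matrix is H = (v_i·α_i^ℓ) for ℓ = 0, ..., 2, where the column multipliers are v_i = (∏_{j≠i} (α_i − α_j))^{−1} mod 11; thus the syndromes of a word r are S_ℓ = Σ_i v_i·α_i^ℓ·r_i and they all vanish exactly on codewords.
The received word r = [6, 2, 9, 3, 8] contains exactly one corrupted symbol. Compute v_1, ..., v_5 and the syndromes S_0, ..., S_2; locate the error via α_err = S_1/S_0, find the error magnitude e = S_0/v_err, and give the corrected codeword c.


S = (3, 6, 1), error at position 5, error magnitude e = 4, c = [6, 2, 9, 3, 4].

Step 1: column multipliers v_i = (∏_{j≠i}(α_i − α_j))^{−1} mod 11.
  i = 1 (α = 5): (5−10)(5−4)(5−6)(5−2) = (−5)·1·(−1)·3 = 15 ≡ 4, so v_1 = 4^{−1} = 3 (mod 11).
  i = 2 (α = 10): (10−5)(10−4)(10−6)(10−2) = 5·6·4·8 = 960 ≡ 3, so v_2 = 3^{−1} = 4 (mod 11).
  i = 3 (α = 4): (4−5)(4−10)(4−6)(4−2) = (−1)·(−6)·(−2)·2 = −24 ≡ 9, so v_3 = 9^{−1} = 5 (mod 11).
  i = 4 (α = 6): (6−5)(6−10)(6−4)(6−2) = 1·(−4)·2·4 = −32 ≡ 1, so v_4 = 1^{−1} = 1 (mod 11).
  i = 5 (α = 2): (2−5)(2−10)(2−4)(2−6) = (−3)·(−8)·(−2)·(−4) = 192 ≡ 5, so v_5 = 5^{−1} = 9 (mod 11).
  v = [3, 4, 5, 1, 9].
Step 2: syndromes of r = [6, 2, 9, 3, 8] (all sums mod 11).
  S_0 = Σ v_i r_i = 3·6 + 4·2 + 5·9 + 1·3 + 9·8 = 146 ≡ 3.
  S_1 = Σ v_i α_i r_i = 3·5·6 + 4·10·2 + 5·4·9 + 1·6·3 + 9·2·8 = 512 ≡ 6.
  α_i^2 mod 11 = [3, 1, 5, 3, 4].
  S_2 = Σ v_i α_i^2 r_i = 3·3·6 + 4·1·2 + 5·5·9 + 1·3·3 + 9·4·8 = 584 ≡ 1.
  S = (3, 6, 1) ≠ 0, so r is not a codeword (an error is present).
Step 3: locate the error. For a single error e at position i, S_ℓ = v_i·e·α_i^ℓ, so α_err = S_1/S_0.
  S_0^{−1} = 3^{−1} = 4 (mod 11), so α_err = 6·4 = 24 ≡ 2 = α_5. Error position i = 5.
  Consistency check: S_2/S_1 = 1·2 = 2 ≡ 2 = α_err ✓ (single-error assumption holds).
Step 4: error magnitude e = S_0/v_5 = S_0·∏_{j≠5}(α_5 − α_j) = 3·5 = 15 ≡ 4 (mod 11).
Step 5: correct position 5: c_5 = r_5 − e = 8 − 4 ≡ 4 (mod 11). Hence c = [6, 2, 9, 3, 4].
  Check: interpolating c through the α_i gives m(x) = 10 + 8·x (degree < 2) with m(α_i) = c_i for every i, so c is indeed a codeword.


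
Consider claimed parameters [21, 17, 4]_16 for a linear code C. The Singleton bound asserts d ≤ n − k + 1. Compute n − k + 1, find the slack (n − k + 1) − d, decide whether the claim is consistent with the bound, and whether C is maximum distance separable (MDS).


Singleton RHS = n − k + 1 = 5, slack = 1, bound satisfied, not MDS.

Singleton bound: d ≤ n − k + 1.
Here n = 21, k = 17, so n − k + 1 = 5.
Given d = 4, check d ≤ 5: YES.
Slack = (n − k + 1) − d = 1.
The code is NOT MDS (slack = 1 > 0).
Description: the claimed parameters are [21, 17, 4]_16; such a code would be non-MDS.


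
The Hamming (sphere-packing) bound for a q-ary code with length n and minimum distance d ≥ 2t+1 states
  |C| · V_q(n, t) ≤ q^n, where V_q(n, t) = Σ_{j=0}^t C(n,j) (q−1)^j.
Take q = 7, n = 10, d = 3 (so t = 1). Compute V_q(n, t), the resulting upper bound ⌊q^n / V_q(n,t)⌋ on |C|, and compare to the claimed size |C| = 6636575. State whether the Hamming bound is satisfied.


V_q(n, t) = 61, q^n = 282475249, Hamming bound = 4630741, |C| = 6636575 > bound (violated).

Step 1: Compute V_q(n, t) = Σ_{j=0}^1 C(n, j) (q−1)^j.
  j = 0: C(10,0)·(6)^0 = 1·1 = 1.
  j = 1: C(10,1)·(6)^1 = 10·6 = 60.
  V_q(n, t) = 1 + 60 = 61.
Step 2: q^n = 7^10 = 282475249.
Step 3: Hamming bound ⌊q^n / V_q(n,t)⌋ = ⌊282475249/61⌋ = 4630741.
Step 4: Compare |C| = 6636575 to 4630741: violated.
The claimed |C| lies above the Hamming bound, so no 7-ary code of length 10 with d ≥ 3 can have 6636575 codewords.


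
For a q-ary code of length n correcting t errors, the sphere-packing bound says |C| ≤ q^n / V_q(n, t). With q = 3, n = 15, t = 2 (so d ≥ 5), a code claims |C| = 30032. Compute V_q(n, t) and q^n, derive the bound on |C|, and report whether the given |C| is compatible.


V_q(n, t) = 451, q^n = 14348907, Hamming bound = 31815, |C| = 30032 ≤ bound (satisfied).

Step 1: Compute V_q(n, t) = Σ_{j=0}^2 C(n, j) (q−1)^j.
  j = 0: C(15,0)·(2)^0 = 1·1 = 1.
  j = 1: C(15,1)·(2)^1 = 15·2 = 30.
  j = 2: C(15,2)·(2)^2 = 105·4 = 420.
  V_q(n, t) = 1 + 30 + 420 = 451.
Step 2: q^n = 3^15 = 14348907.
Step 3: Hamming bound ⌊q^n / V_q(n,t)⌋ = ⌊14348907/451⌋ = 31815.
Step 4: Compare |C| = 30032 to 31815: satisfied.
The claimed |C| lies below the Hamming bound.


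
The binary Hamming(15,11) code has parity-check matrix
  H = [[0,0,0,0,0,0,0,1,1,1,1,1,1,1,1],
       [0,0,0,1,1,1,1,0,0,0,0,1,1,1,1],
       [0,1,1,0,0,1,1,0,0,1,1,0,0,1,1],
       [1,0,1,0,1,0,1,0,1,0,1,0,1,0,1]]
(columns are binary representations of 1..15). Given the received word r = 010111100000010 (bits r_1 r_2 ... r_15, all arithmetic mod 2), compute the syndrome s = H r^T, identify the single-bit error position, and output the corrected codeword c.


s = (1, 1, 0, 0)^T, error position = 12, corrected codeword c = 010111100001010

Compute s = H r^T mod 2 one row at a time:
  s_1 = 0 + 0 + 0 + 0 + 0 + 0 + 1 + 0 = 1 ≡ 1 (mod 2).
  s_2 = 1 + 1 + 1 + 1 + 0 + 0 + 1 + 0 = 5 ≡ 1 (mod 2).
  s_3 = 1 + 0 + 1 + 1 + 0 + 0 + 1 + 0 = 4 ≡ 0 (mod 2).
  s_4 = 0 + 0 + 1 + 1 + 0 + 0 + 0 + 0 = 2 ≡ 0 (mod 2).
s = (1, 1, 0, 0)^T — this equals column 12 of H (binary 1100), so error is at position 12.
Correct: flip bit 12 of r = 010111100000010 to get c = 010111100001010.


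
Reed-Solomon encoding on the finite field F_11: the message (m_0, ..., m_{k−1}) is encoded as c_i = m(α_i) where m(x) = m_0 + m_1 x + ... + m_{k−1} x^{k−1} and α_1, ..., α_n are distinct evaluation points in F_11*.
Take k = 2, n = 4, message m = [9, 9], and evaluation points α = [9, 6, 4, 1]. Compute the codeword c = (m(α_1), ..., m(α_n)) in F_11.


c = [2, 8, 1, 7]

Message polynomial: m(x) = 9 + 9·x (mod 11).
For each evaluation point α_i, compute m(α_i) mod 11:
  α_1 = 9: Horner steps 9 → 2, so m(9) = 2.
  α_2 = 6: Horner steps 9 → 8, so m(6) = 8.
  α_3 = 4: Horner steps 9 → 1, so m(4) = 1.
  α_4 = 1: Horner steps 9 → 7, so m(1) = 7.
Codeword c = [2, 8, 1, 7] ∈ F_11^4.


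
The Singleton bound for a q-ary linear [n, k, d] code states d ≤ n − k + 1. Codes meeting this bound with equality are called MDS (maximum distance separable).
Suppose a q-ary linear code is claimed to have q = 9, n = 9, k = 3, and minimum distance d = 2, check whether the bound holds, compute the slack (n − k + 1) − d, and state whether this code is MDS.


Singleton RHS = n − k + 1 = 7, slack = 5, bound satisfied, not MDS.

Singleton bound: d ≤ n − k + 1.
Here n = 9, k = 3, so n − k + 1 = 7.
Given d = 2, check d ≤ 7: YES.
Slack = (n − k + 1) − d = 5.
The code is NOT MDS (slack = 5 > 0).
Description: the claimed parameters are [9, 3, 2]_9; such a code would be non-MDS.


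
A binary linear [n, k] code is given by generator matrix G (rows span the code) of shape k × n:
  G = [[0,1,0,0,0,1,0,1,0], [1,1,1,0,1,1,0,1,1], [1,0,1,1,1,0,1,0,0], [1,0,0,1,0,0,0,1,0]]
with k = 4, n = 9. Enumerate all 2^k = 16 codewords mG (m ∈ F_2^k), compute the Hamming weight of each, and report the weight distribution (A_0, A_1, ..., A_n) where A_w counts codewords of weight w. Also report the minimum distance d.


Weight distribution: A_0 = 1, A_3 = 3, A_4 = 4, A_5 = 4, A_6 = 2, A_7 = 1, A_8 = 1. Minimum distance d = 3.

Enumerate all 2^4 = 16 messages m ∈ F_2^4.
For each, compute codeword c = mG in F_2^9, then tally its weight.
  m = 0000 → c = 000000000, weight = 0.
  m = 1000 → c = 010001010, weight = 3.
  m = 0100 → c = 111011011, weight = 7.
  m = 1100 → c = 101010001, weight = 4.
  m = 0010 → c = 101110100, weight = 5.
  m = 1010 → c = 111111110, weight = 8.
  m = 0110 → c = 010101111, weight = 6.
  m = 1110 → c = 000100101, weight = 3.
  m = 0001 → c = 100100010, weight = 3.
  m = 1001 → c = 110101000, weight = 4.
  m = 0101 → c = 011111001, weight = 6.
  m = 1101 → c = 001110011, weight = 5.
  m = 0011 → c = 001010110, weight = 4.
  m = 1011 → c = 011011100, weight = 5.
  m = 0111 → c = 110001101, weight = 5.
  m = 1111 → c = 100000111, weight = 4.
Tally weights:
  weight 0: 1 codewords.
  weight 3: 3 codewords.
  weight 4: 4 codewords.
  weight 5: 4 codewords.
  weight 6: 2 codewords.
  weight 7: 1 codewords.
  weight 8: 1 codewords.
Minimum distance d = smallest w > 0 with A_w > 0 = 3.
Sanity: Σ A_w = 16 = 2^4 = 16 ✓.


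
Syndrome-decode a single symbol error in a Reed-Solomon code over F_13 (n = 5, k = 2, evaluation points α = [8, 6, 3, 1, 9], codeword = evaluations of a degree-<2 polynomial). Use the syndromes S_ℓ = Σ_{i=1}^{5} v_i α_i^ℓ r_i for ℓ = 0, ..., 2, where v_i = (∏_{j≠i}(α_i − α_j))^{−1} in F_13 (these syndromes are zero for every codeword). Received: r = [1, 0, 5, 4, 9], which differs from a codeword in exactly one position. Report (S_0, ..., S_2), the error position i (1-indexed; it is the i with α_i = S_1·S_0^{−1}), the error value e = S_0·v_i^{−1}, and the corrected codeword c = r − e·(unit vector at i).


S = (1, 9, 3), error at position 5, error magnitude e = 1, c = [1, 0, 5, 4, 8].

Step 1: column multipliers v_i = (∏_{j≠i}(α_i − α_j))^{−1} mod 13.
  i = 1 (α = 8): (8−6)(8−3)(8−1)(8−9) = 2·5·7·(−1) = −70 ≡ 8, so v_1 = 8^{−1} = 5 (mod 13).
  i = 2 (α = 6): (6−8)(6−3)(6−1)(6−9) = (−2)·3·5·(−3) = 90 ≡ 12, so v_2 = 12^{−1} = 12 (mod 13).
  i = 3 (α = 3): (3−8)(3−6)(3−1)(3−9) = (−5)·(−3)·2·(−6) = −180 ≡ 2, so v_3 = 2^{−1} = 7 (mod 13).
  i = 4 (α = 1): (1−8)(1−6)(1−3)(1−9) = (−7)·(−5)·(−2)·(−8) = 560 ≡ 1, so v_4 = 1^{−1} = 1 (mod 13).
  i = 5 (α = 9): (9−8)(9−6)(9−3)(9−1) = 1·3·6·8 = 144 ≡ 1, so v_5 = 1^{−1} = 1 (mod 13).
  v = [5, 12, 7, 1, 1].
Step 2: syndromes of r = [1, 0, 5, 4, 9] (all sums mod 13).
  S_0 = Σ v_i r_i = 5·1 + 12·0 + 7·5 + 1·4 + 1·9 = 53 ≡ 1.
  S_1 = Σ v_i α_i r_i = 5·8·1 + 12·6·0 + 7·3·5 + 1·1·4 + 1·9·9 = 230 ≡ 9.
  α_i^2 mod 13 = [12, 10, 9, 1, 3].
  S_2 = Σ v_i α_i^2 r_i = 5·12·1 + 12·10·0 + 7·9·5 + 1·1·4 + 1·3·9 = 406 ≡ 3.
  S = (1, 9, 3) ≠ 0, so r is not a codeword (an error is present).
Step 3: locate the error. For a single error e at position i, S_ℓ = v_i·e·α_i^ℓ, so α_err = S_1/S_0.
  S_0^{−1} = 1^{−1} = 1 (mod 13), so α_err = 9·1 = 9 ≡ 9 = α_5. Error position i = 5.
  Consistency check: S_2/S_1 = 3·3 = 9 ≡ 9 = α_err ✓ (single-error assumption holds).
Step 4: error magnitude e = S_0/v_5 = S_0·∏_{j≠5}(α_5 − α_j) = 1·1 = 1 ≡ 1 (mod 13).
Step 5: correct position 5: c_5 = r_5 − e = 9 − 1 ≡ 8 (mod 13). Hence c = [1, 0, 5, 4, 8].
  Check: interpolating c through the α_i gives m(x) = 10 + 7·x (degree < 2) with m(α_i) = c_i for every i, so c is indeed a codeword.
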